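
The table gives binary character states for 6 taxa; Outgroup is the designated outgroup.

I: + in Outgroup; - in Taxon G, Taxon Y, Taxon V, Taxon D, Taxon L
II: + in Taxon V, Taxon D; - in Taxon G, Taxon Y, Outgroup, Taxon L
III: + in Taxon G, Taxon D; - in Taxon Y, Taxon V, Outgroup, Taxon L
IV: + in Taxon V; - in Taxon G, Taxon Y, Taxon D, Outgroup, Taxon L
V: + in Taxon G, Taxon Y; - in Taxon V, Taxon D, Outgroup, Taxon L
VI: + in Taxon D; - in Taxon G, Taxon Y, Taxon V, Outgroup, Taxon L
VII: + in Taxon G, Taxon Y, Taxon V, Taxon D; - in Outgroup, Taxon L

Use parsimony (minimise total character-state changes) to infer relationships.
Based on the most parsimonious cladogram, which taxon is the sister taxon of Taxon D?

Character polarity is set by the outgroup: the derived state is whichever differs from the outgroup's state, so for I the derived state is '-', and for the remaining characters it is '+'.
I (derived state '-') is shared by all ingroup taxa — unites the whole ingroup.
Only Taxon D and Taxon V show the derived state '+' for II, supporting them as a clade.
III (state '+') occurs in Taxon D and Taxon G but conflicts with the nesting implied by the other characters — most parsimoniously interpreted as homoplasy.
IV (derived state '+') is unique to Taxon V (autapomorphy; uninformative for grouping).
V (derived state '+') is shared by Taxon G and Taxon Y — a synapomorphy uniting that clade.
VI (derived state '+') is unique to Taxon D (autapomorphy; uninformative for grouping).
VII: derived state '+' in Taxon D, Taxon G, Taxon V, and Taxon Y only — synapomorphy for {Taxon D, Taxon G, Taxon V, Taxon Y}.
Most parsimonious ingroup topology: (((Taxon V,Taxon D),(Taxon Y,Taxon G)),Taxon L).
Taxon D and Taxon V form a cherry on this tree, so they are sister taxa.

Taxon V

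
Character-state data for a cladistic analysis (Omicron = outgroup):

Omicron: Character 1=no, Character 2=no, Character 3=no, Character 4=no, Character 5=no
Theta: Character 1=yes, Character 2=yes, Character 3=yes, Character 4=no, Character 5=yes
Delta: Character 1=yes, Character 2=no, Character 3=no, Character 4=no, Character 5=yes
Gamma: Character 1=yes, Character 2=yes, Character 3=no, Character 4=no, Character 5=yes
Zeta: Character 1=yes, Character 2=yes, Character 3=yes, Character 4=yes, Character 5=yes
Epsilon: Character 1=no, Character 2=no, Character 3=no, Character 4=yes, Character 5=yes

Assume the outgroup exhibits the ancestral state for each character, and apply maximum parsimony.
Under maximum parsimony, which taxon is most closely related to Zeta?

The outgroup has state 'no' for every character, so 'yes' is the derived state throughout.
Only Delta, Gamma, Theta, and Zeta show the derived state 'yes' for Character 1, supporting them as a clade.
Character 2: derived state 'yes' in Gamma, Theta, and Zeta only — synapomorphy for {Gamma, Theta, Zeta}.
Character 3: derived state 'yes' in Theta and Zeta only — synapomorphy for {Theta, Zeta}.
Character 4 (state 'yes') occurs in Epsilon and Zeta but conflicts with the nesting implied by the other characters — most parsimoniously interpreted as homoplasy.
All ingroup taxa share the derived state 'yes' for Character 5; it defines the ingroup but does not resolve relationships within it.
Most parsimonious ingroup topology: ((((Theta,Zeta),Gamma),Delta),Epsilon).
Zeta and Theta form a cherry on this tree, so they are sister taxa.

Theta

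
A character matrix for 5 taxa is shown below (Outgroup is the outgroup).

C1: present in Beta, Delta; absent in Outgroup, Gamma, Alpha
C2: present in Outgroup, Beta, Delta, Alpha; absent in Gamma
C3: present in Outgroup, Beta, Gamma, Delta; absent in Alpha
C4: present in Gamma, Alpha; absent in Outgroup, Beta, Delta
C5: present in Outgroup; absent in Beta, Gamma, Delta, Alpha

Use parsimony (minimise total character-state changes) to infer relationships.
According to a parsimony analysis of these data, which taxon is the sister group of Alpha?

Gamma

Character polarity is set by the outgroup: the derived state is whichever differs from the outgroup's state, so for C2, C3, C5 the derived state is 'absent', and for the remaining characters it is 'present'.
C1: derived state 'present' in Beta and Delta only — synapomorphy for {Beta, Delta}.
C2 (derived state 'absent') is unique to Gamma (autapomorphy; uninformative for grouping).
C3 (derived state 'absent') is unique to Alpha (autapomorphy; uninformative for grouping).
C4 (derived state 'present') is shared by Alpha and Gamma — a synapomorphy uniting that clade.
All ingroup taxa share the derived state 'absent' for C5; it defines the ingroup but does not resolve relationships within it.
Most parsimonious ingroup topology: ((Beta,Delta),(Gamma,Alpha)).
Alpha and Gamma form a cherry on this tree, so they are sister taxa.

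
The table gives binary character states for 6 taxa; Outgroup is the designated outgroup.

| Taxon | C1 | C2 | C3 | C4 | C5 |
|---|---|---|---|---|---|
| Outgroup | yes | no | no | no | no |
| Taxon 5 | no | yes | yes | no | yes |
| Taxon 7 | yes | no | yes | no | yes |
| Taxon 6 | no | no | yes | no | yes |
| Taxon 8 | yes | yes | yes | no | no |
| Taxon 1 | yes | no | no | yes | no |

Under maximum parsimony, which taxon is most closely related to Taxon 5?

Character polarity is set by the outgroup: the derived state is whichever differs from the outgroup's state, so for C1 the derived state is 'no', and for the remaining characters it is 'yes'.
Only Taxon 5 and Taxon 6 show the derived state 'no' for C1, supporting them as a clade.
C2 (state 'yes') occurs in Taxon 5 and Taxon 8 but conflicts with the nesting implied by the other characters — most parsimoniously interpreted as homoplasy.
C3: derived state 'yes' in Taxon 5, Taxon 6, Taxon 7, and Taxon 8 only — synapomorphy for {Taxon 5, Taxon 6, Taxon 7, Taxon 8}.
C4: derived state 'yes' in Taxon 1 only — an autapomorphy, so it tells us nothing about relationships among taxa.
Only Taxon 5, Taxon 6, and Taxon 7 show the derived state 'yes' for C5, supporting them as a clade.
Most parsimonious ingroup topology: ((((Taxon 5,Taxon 6),Taxon 7),Taxon 8),Taxon 1).
Taxon 5 and Taxon 6 form a cherry on this tree, so they are sister taxa.

Taxon 6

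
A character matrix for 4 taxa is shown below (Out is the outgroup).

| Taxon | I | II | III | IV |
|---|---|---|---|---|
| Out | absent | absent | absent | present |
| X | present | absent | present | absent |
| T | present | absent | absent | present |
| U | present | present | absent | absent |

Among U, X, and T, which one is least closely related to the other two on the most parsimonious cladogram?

T

Character polarity is set by the outgroup: the derived state is whichever differs from the outgroup's state, so for IV the derived state is 'absent', and for the remaining characters it is 'present'.
I (derived state 'present') is shared by all ingroup taxa — unites the whole ingroup.
II (derived state 'present') is unique to U (autapomorphy; uninformative for grouping).
III: derived state 'present' in X only — an autapomorphy, so it tells us nothing about relationships among taxa.
Only U and X show the derived state 'absent' for IV, supporting them as a clade.
Most parsimonious ingroup topology: ((X,U),T).
X and U share a more recent common ancestor with each other than either does with T, so T is the least closely related of the three.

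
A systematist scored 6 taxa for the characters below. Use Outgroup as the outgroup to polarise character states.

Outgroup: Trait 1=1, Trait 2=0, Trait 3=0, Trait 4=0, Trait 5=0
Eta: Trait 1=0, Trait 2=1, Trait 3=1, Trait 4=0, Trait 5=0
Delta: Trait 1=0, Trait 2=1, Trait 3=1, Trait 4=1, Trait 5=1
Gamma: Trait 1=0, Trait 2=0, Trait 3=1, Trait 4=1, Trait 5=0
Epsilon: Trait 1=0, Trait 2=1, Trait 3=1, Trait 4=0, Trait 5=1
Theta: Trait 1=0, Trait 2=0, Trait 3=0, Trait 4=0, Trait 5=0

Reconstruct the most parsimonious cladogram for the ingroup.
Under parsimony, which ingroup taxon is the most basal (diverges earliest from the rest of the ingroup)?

Character polarity is set by the outgroup: the derived state is whichever differs from the outgroup's state, so for Trait 1 the derived state is '0', and for the remaining characters it is '1'.
Trait 1 (derived state '0') is shared by all ingroup taxa — unites the whole ingroup.
Trait 2 (derived state '1') is shared by Delta, Epsilon, and Eta — a synapomorphy uniting that clade.
Only Delta, Epsilon, Eta, and Gamma show the derived state '1' for Trait 3, supporting them as a clade.
Trait 4 (state '1') occurs in Delta and Gamma but conflicts with the nesting implied by the other characters — most parsimoniously interpreted as homoplasy.
Only Delta and Epsilon show the derived state '1' for Trait 5, supporting them as a clade.
Most parsimonious ingroup topology: (((Eta,(Delta,Epsilon)),Gamma),Theta).
Theta is sister to the clade containing all other ingroup taxa, so it is the earliest-diverging (most basal) ingroup lineage.

Theta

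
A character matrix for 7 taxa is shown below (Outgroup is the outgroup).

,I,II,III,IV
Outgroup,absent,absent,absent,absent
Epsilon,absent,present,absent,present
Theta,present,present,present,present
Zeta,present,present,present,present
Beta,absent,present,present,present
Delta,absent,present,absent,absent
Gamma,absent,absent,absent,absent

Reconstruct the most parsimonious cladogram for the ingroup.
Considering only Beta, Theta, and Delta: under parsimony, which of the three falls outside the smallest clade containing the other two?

The outgroup has state 'absent' for every character, so 'present' is the derived state throughout.
Only Theta and Zeta show the derived state 'present' for I, supporting them as a clade.
II: derived state 'present' in Beta, Delta, Epsilon, Theta, and Zeta only — synapomorphy for {Beta, Delta, Epsilon, Theta, Zeta}.
III: derived state 'present' in Beta, Theta, and Zeta only — synapomorphy for {Beta, Theta, Zeta}.
IV: derived state 'present' in Beta, Epsilon, Theta, and Zeta only — synapomorphy for {Beta, Epsilon, Theta, Zeta}.
Most parsimonious ingroup topology: (((Epsilon,((Theta,Zeta),Beta)),Delta),Gamma).
Beta and Theta share a more recent common ancestor with each other than either does with Delta, so Delta is the least closely related of the three.

Delta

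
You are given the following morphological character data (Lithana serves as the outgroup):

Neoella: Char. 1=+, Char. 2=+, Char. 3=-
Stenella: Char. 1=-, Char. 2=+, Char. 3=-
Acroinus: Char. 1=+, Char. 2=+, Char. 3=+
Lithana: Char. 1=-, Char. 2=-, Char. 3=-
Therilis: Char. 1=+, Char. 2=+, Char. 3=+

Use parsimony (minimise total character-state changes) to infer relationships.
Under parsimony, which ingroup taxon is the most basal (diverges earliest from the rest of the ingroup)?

The outgroup has state '-' for every character, so '+' is the derived state throughout.
Char. 1 (derived state '+') is shared by Acroinus, Neoella, and Therilis — a synapomorphy uniting that clade.
Char. 2 (derived state '+') is shared by all ingroup taxa — unites the whole ingroup.
Char. 3 (derived state '+') is shared by Acroinus and Therilis — a synapomorphy uniting that clade.
Most parsimonious ingroup topology: ((Neoella,(Therilis,Acroinus)),Stenella).
Stenella is sister to the clade containing all other ingroup taxa, so it is the earliest-diverging (most basal) ingroup lineage.

Stenella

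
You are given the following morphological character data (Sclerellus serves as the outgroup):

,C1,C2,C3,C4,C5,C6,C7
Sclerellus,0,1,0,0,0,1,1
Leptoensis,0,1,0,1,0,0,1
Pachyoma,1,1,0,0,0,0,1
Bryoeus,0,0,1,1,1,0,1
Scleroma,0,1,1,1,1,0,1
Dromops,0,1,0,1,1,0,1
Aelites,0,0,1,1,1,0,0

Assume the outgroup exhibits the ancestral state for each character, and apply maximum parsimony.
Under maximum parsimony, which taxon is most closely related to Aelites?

Character polarity is set by the outgroup: the derived state is whichever differs from the outgroup's state, so for C2, C6, C7 the derived state is '0', and for the remaining characters it is '1'.
C1: derived state '1' in Pachyoma only — an autapomorphy, so it tells us nothing about relationships among taxa.
Only Aelites and Bryoeus show the derived state '0' for C2, supporting them as a clade.
C3: derived state '1' in Aelites, Bryoeus, and Scleroma only — synapomorphy for {Aelites, Bryoeus, Scleroma}.
C4 (derived state '1') is shared by Aelites, Bryoeus, Dromops, Leptoensis, and Scleroma — a synapomorphy uniting that clade.
Only Aelites, Bryoeus, Dromops, and Scleroma show the derived state '1' for C5, supporting them as a clade.
All ingroup taxa share the derived state '0' for C6; it defines the ingroup but does not resolve relationships within it.
C7 (derived state '0') is unique to Aelites (autapomorphy; uninformative for grouping).
Most parsimonious ingroup topology: ((Leptoensis,(((Bryoeus,Aelites),Scleroma),Dromops)),Pachyoma).
Aelites and Bryoeus form a cherry on this tree, so they are sister taxa.

Bryoeus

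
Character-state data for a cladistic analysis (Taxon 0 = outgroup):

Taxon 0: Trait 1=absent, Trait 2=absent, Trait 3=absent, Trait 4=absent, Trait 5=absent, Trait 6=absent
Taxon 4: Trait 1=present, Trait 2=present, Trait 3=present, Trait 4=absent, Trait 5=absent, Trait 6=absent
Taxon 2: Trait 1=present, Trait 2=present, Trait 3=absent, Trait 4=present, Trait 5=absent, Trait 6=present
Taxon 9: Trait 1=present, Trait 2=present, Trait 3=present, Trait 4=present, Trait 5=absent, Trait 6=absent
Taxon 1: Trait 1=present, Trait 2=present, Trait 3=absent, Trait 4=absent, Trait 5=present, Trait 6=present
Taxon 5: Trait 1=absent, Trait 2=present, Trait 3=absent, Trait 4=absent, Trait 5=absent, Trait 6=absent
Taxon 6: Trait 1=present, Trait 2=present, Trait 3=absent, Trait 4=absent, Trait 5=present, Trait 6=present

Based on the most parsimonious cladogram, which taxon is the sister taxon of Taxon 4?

Taxon 9

The outgroup has state 'absent' for every character, so 'present' is the derived state throughout.
Trait 1 (derived state 'present') is shared by Taxon 1, Taxon 2, Taxon 4, Taxon 6, and Taxon 9 — a synapomorphy uniting that clade.
Trait 2 (derived state 'present') is shared by all ingroup taxa — unites the whole ingroup.
Only Taxon 4 and Taxon 9 show the derived state 'present' for Trait 3, supporting them as a clade.
Trait 4 (state 'present') occurs in Taxon 2 and Taxon 9 but conflicts with the nesting implied by the other characters — most parsimoniously interpreted as homoplasy.
Only Taxon 1 and Taxon 6 show the derived state 'present' for Trait 5, supporting them as a clade.
Trait 6 (derived state 'present') is shared by Taxon 1, Taxon 2, and Taxon 6 — a synapomorphy uniting that clade.
Most parsimonious ingroup topology: (((Taxon 4,Taxon 9),(Taxon 2,(Taxon 1,Taxon 6))),Taxon 5).
Taxon 4 and Taxon 9 form a cherry on this tree, so they are sister taxa.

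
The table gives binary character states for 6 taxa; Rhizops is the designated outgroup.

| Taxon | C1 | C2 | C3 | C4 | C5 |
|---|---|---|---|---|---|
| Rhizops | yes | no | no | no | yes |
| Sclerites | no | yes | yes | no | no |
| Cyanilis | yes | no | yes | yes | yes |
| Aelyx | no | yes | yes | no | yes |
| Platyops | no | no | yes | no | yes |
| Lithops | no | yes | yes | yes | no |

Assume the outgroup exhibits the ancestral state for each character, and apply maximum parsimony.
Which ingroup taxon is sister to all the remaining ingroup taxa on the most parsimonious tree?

Cyanilis

Character polarity is set by the outgroup: the derived state is whichever differs from the outgroup's state, so for C1, C5 the derived state is 'no', and for the remaining characters it is 'yes'.
C1: derived state 'no' in Aelyx, Lithops, Platyops, and Sclerites only — synapomorphy for {Aelyx, Lithops, Platyops, Sclerites}.
C2: derived state 'yes' in Aelyx, Lithops, and Sclerites only — synapomorphy for {Aelyx, Lithops, Sclerites}.
All ingroup taxa share the derived state 'yes' for C3; it defines the ingroup but does not resolve relationships within it.
C4 (state 'yes') occurs in Cyanilis and Lithops but conflicts with the nesting implied by the other characters — most parsimoniously interpreted as homoplasy.
C5: derived state 'no' in Lithops and Sclerites only — synapomorphy for {Lithops, Sclerites}.
Most parsimonious ingroup topology: ((((Sclerites,Lithops),Aelyx),Platyops),Cyanilis).
Cyanilis is sister to the clade containing all other ingroup taxa, so it is the earliest-diverging (most basal) ingroup lineage.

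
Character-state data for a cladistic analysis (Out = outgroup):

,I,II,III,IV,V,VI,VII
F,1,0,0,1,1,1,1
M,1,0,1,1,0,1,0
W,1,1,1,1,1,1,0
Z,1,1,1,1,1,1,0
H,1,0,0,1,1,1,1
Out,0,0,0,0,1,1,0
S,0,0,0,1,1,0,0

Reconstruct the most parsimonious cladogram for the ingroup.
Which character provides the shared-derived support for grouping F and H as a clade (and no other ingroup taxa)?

Character polarity is set by the outgroup: the derived state is whichever differs from the outgroup's state, so for V, VI the derived state is '0', and for the remaining characters it is '1'.
Only F, H, M, W, and Z show the derived state '1' for I, supporting them as a clade.
II (derived state '1') is shared by W and Z — a synapomorphy uniting that clade.
Only M, W, and Z show the derived state '1' for III, supporting them as a clade.
IV (derived state '1') is shared by all ingroup taxa — unites the whole ingroup.
V: derived state '0' in M only — an autapomorphy, so it tells us nothing about relationships among taxa.
VI (derived state '0') is unique to S (autapomorphy; uninformative for grouping).
VII (derived state '1') is shared by F and H — a synapomorphy uniting that clade.
Most parsimonious ingroup topology: (S,((M,(W,Z)),(H,F))).
The clade {F, H} is supported by VII: its derived state '1' occurs in exactly those taxa and in no other taxon (including the outgroup).

VII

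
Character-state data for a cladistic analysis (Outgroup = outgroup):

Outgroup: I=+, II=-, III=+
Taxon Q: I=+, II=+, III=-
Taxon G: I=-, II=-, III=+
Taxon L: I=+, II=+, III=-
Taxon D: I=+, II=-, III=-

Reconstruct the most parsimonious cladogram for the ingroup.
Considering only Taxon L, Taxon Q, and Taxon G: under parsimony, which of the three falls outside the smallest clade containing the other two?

Taxon G

Character polarity is set by the outgroup: the derived state is whichever differs from the outgroup's state, so for I, III the derived state is '-', and for the remaining characters it is '+'.
I: derived state '-' in Taxon G only — an autapomorphy, so it tells us nothing about relationships among taxa.
Only Taxon L and Taxon Q show the derived state '+' for II, supporting them as a clade.
Only Taxon D, Taxon L, and Taxon Q show the derived state '-' for III, supporting them as a clade.
Most parsimonious ingroup topology: (((Taxon Q,Taxon L),Taxon D),Taxon G).
Taxon L and Taxon Q share a more recent common ancestor with each other than either does with Taxon G, so Taxon G is the least closely related of the three.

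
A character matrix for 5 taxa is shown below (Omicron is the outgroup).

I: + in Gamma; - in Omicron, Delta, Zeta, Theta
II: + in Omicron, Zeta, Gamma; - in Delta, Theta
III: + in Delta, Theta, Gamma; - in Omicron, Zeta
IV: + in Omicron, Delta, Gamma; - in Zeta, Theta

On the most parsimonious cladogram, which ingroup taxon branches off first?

Character polarity is set by the outgroup: the derived state is whichever differs from the outgroup's state, so for II, IV the derived state is '-', and for the remaining characters it is '+'.
I: derived state '+' in Gamma only — an autapomorphy, so it tells us nothing about relationships among taxa.
II: derived state '-' in Delta and Theta only — synapomorphy for {Delta, Theta}.
Only Delta, Gamma, and Theta show the derived state '+' for III, supporting them as a clade.
IV (state '-') occurs in Theta and Zeta but conflicts with the nesting implied by the other characters — most parsimoniously interpreted as homoplasy.
Most parsimonious ingroup topology: (((Delta,Theta),Gamma),Zeta).
Zeta is sister to the clade containing all other ingroup taxa, so it is the earliest-diverging (most basal) ingroup lineage.

Zeta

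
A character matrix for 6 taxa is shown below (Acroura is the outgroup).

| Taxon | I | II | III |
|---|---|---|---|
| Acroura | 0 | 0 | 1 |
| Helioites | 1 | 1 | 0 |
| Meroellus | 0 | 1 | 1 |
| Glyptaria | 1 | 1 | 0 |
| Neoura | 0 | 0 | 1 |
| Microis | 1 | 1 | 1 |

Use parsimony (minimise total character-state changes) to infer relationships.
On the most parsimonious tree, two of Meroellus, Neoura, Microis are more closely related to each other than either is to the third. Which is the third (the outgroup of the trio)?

Character polarity is set by the outgroup: the derived state is whichever differs from the outgroup's state, so for III the derived state is '0', and for the remaining characters it is '1'.
I (derived state '1') is shared by Glyptaria, Helioites, and Microis — a synapomorphy uniting that clade.
II (derived state '1') is shared by Glyptaria, Helioites, Meroellus, and Microis — a synapomorphy uniting that clade.
III: derived state '0' in Glyptaria and Helioites only — synapomorphy for {Glyptaria, Helioites}.
Most parsimonious ingroup topology: ((((Helioites,Glyptaria),Microis),Meroellus),Neoura).
Meroellus and Microis share a more recent common ancestor with each other than either does with Neoura, so Neoura is the least closely related of the three.

Neoura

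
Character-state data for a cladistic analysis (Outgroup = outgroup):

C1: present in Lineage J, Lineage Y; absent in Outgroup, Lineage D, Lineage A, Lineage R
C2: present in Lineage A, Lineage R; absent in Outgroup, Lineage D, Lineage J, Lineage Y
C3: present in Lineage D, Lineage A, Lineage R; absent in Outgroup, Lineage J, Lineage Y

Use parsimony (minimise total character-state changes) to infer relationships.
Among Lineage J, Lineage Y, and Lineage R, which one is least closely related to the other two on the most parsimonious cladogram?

The outgroup has state 'absent' for every character, so 'present' is the derived state throughout.
Only Lineage J and Lineage Y show the derived state 'present' for C1, supporting them as a clade.
C2: derived state 'present' in Lineage A and Lineage R only — synapomorphy for {Lineage A, Lineage R}.
C3: derived state 'present' in Lineage A, Lineage D, and Lineage R only — synapomorphy for {Lineage A, Lineage D, Lineage R}.
Most parsimonious ingroup topology: ((Lineage D,(Lineage A,Lineage R)),(Lineage J,Lineage Y)).
Lineage Y and Lineage J share a more recent common ancestor with each other than either does with Lineage R, so Lineage R is the least closely related of the three.

Lineage R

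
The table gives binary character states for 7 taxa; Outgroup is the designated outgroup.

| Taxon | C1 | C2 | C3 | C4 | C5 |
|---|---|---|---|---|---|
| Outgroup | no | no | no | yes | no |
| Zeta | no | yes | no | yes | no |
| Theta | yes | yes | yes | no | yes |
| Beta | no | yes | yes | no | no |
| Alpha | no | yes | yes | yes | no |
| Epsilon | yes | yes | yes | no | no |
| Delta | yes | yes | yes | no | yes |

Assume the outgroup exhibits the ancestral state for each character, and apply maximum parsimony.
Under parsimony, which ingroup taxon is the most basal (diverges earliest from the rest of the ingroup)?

Character polarity is set by the outgroup: the derived state is whichever differs from the outgroup's state, so for C4 the derived state is 'no', and for the remaining characters it is 'yes'.
Only Delta, Epsilon, and Theta show the derived state 'yes' for C1, supporting them as a clade.
C2 (derived state 'yes') is shared by all ingroup taxa — unites the whole ingroup.
C3: derived state 'yes' in Alpha, Beta, Delta, Epsilon, and Theta only — synapomorphy for {Alpha, Beta, Delta, Epsilon, Theta}.
C4 (derived state 'no') is shared by Beta, Delta, Epsilon, and Theta — a synapomorphy uniting that clade.
Only Delta and Theta show the derived state 'yes' for C5, supporting them as a clade.
Most parsimonious ingroup topology: (Zeta,((((Theta,Delta),Epsilon),Beta),Alpha)).
Zeta is sister to the clade containing all other ingroup taxa, so it is the earliest-diverging (most basal) ingroup lineage.

Zeta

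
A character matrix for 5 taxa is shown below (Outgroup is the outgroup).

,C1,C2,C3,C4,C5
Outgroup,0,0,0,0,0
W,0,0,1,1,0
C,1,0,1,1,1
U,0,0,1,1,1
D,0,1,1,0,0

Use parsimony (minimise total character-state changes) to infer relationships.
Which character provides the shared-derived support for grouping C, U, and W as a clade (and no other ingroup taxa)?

C4

The outgroup has state '0' for every character, so '1' is the derived state throughout.
C1: derived state '1' in C only — an autapomorphy, so it tells us nothing about relationships among taxa.
C2: derived state '1' in D only — an autapomorphy, so it tells us nothing about relationships among taxa.
All ingroup taxa share the derived state '1' for C3; it defines the ingroup but does not resolve relationships within it.
C4 (derived state '1') is shared by C, U, and W — a synapomorphy uniting that clade.
C5: derived state '1' in C and U only — synapomorphy for {C, U}.
Most parsimonious ingroup topology: ((W,(C,U)),D).
The clade {C, U, W} is supported by C4: its derived state '1' occurs in exactly those taxa and in no other taxon (including the outgroup).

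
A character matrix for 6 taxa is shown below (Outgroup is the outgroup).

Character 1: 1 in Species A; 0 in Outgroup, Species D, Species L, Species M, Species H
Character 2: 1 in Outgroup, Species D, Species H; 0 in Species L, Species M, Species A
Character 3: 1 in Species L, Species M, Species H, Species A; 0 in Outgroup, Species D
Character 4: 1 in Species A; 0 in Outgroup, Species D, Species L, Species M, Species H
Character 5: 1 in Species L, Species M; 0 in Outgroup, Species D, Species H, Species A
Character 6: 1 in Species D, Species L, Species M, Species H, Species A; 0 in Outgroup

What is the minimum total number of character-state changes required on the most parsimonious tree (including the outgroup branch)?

Character polarity is set by the outgroup: the derived state is whichever differs from the outgroup's state, so for Character 2 the derived state is '0', and for the remaining characters it is '1'.
Character 1 (derived state '1') is unique to Species A (autapomorphy; uninformative for grouping).
Character 2 (derived state '0') is shared by Species A, Species L, and Species M — a synapomorphy uniting that clade.
Character 3 (derived state '1') is shared by Species A, Species H, Species L, and Species M — a synapomorphy uniting that clade.
Character 4 (derived state '1') is unique to Species A (autapomorphy; uninformative for grouping).
Character 5: derived state '1' in Species L and Species M only — synapomorphy for {Species L, Species M}.
All ingroup taxa share the derived state '1' for Character 6; it defines the ingroup but does not resolve relationships within it.
Most parsimonious ingroup topology: (Species D,(((Species L,Species M),Species A),Species H)).
Changes per character on this tree: Character 1: 1; Character 2: 1; Character 3: 1; Character 4: 1; Character 5: 1; Character 6: 1.
Total = 6.

6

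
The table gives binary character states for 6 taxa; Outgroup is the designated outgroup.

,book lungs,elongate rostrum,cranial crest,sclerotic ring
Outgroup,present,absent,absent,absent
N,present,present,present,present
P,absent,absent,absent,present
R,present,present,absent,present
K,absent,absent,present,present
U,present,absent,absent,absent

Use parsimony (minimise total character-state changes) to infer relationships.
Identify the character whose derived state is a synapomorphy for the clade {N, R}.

Character polarity is set by the outgroup: the derived state is whichever differs from the outgroup's state, so for book lungs the derived state is 'absent', and for the remaining characters it is 'present'.
book lungs: derived state 'absent' in K and P only — synapomorphy for {K, P}.
elongate rostrum (derived state 'present') is shared by N and R — a synapomorphy uniting that clade.
cranial crest groups K and N, which is incompatible with the clades supported by the remaining characters; treating it as convergent (homoplasy) costs fewer steps than any alternative tree.
sclerotic ring: derived state 'present' in K, N, P, and R only — synapomorphy for {K, N, P, R}.
Most parsimonious ingroup topology: (((N,R),(P,K)),U).
The clade {N, R} is supported by elongate rostrum: its derived state 'present' occurs in exactly those taxa and in no other taxon (including the outgroup).

elongate rostrum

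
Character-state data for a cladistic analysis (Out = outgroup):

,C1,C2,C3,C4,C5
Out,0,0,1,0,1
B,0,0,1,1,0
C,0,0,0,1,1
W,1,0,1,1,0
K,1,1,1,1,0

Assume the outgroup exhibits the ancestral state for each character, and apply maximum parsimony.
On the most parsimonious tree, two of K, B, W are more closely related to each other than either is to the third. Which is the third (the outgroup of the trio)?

B

Character polarity is set by the outgroup: the derived state is whichever differs from the outgroup's state, so for C3, C5 the derived state is '0', and for the remaining characters it is '1'.
C1: derived state '1' in K and W only — synapomorphy for {K, W}.
C2: derived state '1' in K only — an autapomorphy, so it tells us nothing about relationships among taxa.
C3 (derived state '0') is unique to C (autapomorphy; uninformative for grouping).
All ingroup taxa share the derived state '1' for C4; it defines the ingroup but does not resolve relationships within it.
C5: derived state '0' in B, K, and W only — synapomorphy for {B, K, W}.
Most parsimonious ingroup topology: ((B,(W,K)),C).
K and W share a more recent common ancestor with each other than either does with B, so B is the least closely related of the three.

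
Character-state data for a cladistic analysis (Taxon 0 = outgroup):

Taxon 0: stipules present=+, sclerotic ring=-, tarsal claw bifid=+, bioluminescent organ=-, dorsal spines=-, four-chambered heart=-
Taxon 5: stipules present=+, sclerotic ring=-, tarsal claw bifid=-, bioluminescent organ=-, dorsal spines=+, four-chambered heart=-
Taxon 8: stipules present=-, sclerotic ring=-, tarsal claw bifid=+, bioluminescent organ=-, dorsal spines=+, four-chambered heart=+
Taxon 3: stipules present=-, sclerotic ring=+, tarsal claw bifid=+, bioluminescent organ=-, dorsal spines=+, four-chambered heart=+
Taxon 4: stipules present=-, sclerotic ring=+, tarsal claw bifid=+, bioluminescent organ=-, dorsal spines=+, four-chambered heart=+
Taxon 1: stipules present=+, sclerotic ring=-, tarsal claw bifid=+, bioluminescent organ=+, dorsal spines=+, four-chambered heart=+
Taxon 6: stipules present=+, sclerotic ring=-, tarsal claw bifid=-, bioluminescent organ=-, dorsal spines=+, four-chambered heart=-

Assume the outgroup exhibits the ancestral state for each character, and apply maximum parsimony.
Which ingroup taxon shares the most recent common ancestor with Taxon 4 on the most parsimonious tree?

Character polarity is set by the outgroup: the derived state is whichever differs from the outgroup's state, so for stipules present, tarsal claw bifid the derived state is '-', and for the remaining characters it is '+'.
stipules present: derived state '-' in Taxon 3, Taxon 4, and Taxon 8 only — synapomorphy for {Taxon 3, Taxon 4, Taxon 8}.
sclerotic ring (derived state '+') is shared by Taxon 3 and Taxon 4 — a synapomorphy uniting that clade.
tarsal claw bifid (derived state '-') is shared by Taxon 5 and Taxon 6 — a synapomorphy uniting that clade.
bioluminescent organ: derived state '+' in Taxon 1 only — an autapomorphy, so it tells us nothing about relationships among taxa.
All ingroup taxa share the derived state '+' for dorsal spines; it defines the ingroup but does not resolve relationships within it.
Only Taxon 1, Taxon 3, Taxon 4, and Taxon 8 show the derived state '+' for four-chambered heart, supporting them as a clade.
Most parsimonious ingroup topology: ((Taxon 5,Taxon 6),((Taxon 8,(Taxon 3,Taxon 4)),Taxon 1)).
Taxon 4 and Taxon 3 form a cherry on this tree, so they are sister taxa.

Taxon 3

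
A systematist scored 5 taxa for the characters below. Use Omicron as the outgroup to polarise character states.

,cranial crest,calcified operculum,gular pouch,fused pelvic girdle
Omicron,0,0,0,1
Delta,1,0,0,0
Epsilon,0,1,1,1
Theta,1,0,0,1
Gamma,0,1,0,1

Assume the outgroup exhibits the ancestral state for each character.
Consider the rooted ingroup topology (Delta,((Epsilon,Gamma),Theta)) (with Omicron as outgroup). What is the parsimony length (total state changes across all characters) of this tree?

5

Map each character onto (Delta,((Epsilon,Gamma),Theta)) (rooted by Omicron) and count the minimum state changes it requires (Fitch parsimony):
cranial crest: 2; calcified operculum: 1; gular pouch: 1; fused pelvic girdle: 1.
Total tree length = 5.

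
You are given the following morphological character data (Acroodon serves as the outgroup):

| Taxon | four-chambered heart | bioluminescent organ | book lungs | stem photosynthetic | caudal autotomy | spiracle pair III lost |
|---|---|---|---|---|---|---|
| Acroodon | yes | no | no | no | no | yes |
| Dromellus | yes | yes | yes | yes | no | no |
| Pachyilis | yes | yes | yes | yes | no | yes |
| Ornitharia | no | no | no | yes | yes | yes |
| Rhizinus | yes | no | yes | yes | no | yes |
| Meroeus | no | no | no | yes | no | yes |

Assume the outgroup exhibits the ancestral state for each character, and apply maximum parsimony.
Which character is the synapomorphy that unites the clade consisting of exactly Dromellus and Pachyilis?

Character polarity is set by the outgroup: the derived state is whichever differs from the outgroup's state, so for four-chambered heart, spiracle pair III lost the derived state is 'no', and for the remaining characters it is 'yes'.
four-chambered heart: derived state 'no' in Meroeus and Ornitharia only — synapomorphy for {Meroeus, Ornitharia}.
bioluminescent organ: derived state 'yes' in Dromellus and Pachyilis only — synapomorphy for {Dromellus, Pachyilis}.
book lungs (derived state 'yes') is shared by Dromellus, Pachyilis, and Rhizinus — a synapomorphy uniting that clade.
stem photosynthetic (derived state 'yes') is shared by all ingroup taxa — unites the whole ingroup.
caudal autotomy: derived state 'yes' in Ornitharia only — an autapomorphy, so it tells us nothing about relationships among taxa.
spiracle pair III lost (derived state 'no') is unique to Dromellus (autapomorphy; uninformative for grouping).
Most parsimonious ingroup topology: (((Dromellus,Pachyilis),Rhizinus),(Ornitharia,Meroeus)).
The clade {Dromellus, Pachyilis} is supported by bioluminescent organ: its derived state 'yes' occurs in exactly those taxa and in no other taxon (including the outgroup).

bioluminescent organ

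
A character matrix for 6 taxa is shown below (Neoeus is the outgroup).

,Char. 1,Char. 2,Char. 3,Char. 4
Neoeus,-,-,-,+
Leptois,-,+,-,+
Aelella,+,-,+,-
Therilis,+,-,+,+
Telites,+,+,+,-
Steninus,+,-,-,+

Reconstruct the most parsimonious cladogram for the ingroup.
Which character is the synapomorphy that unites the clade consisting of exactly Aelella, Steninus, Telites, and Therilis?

Char. 1

Character polarity is set by the outgroup: the derived state is whichever differs from the outgroup's state, so for Char. 4 the derived state is '-', and for the remaining characters it is '+'.
Only Aelella, Steninus, Telites, and Therilis show the derived state '+' for Char. 1, supporting them as a clade.
Char. 2 (state '+') occurs in Leptois and Telites but conflicts with the nesting implied by the other characters — most parsimoniously interpreted as homoplasy.
Char. 3: derived state '+' in Aelella, Telites, and Therilis only — synapomorphy for {Aelella, Telites, Therilis}.
Char. 4 (derived state '-') is shared by Aelella and Telites — a synapomorphy uniting that clade.
Most parsimonious ingroup topology: (Leptois,(((Aelella,Telites),Therilis),Steninus)).
The clade {Aelella, Steninus, Telites, Therilis} is supported by Char. 1: its derived state '+' occurs in exactly those taxa and in no other taxon (including the outgroup).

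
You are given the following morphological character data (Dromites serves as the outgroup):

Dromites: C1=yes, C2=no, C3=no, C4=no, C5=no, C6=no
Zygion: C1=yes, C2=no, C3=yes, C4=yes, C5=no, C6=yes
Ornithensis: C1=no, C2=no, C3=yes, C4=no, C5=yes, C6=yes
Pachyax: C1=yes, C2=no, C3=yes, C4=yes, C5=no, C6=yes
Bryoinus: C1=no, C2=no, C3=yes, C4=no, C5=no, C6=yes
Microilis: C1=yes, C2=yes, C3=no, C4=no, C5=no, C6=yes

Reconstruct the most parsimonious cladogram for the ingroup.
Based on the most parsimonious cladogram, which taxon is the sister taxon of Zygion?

Character polarity is set by the outgroup: the derived state is whichever differs from the outgroup's state, so for C1 the derived state is 'no', and for the remaining characters it is 'yes'.
Only Bryoinus and Ornithensis show the derived state 'no' for C1, supporting them as a clade.
C2: derived state 'yes' in Microilis only — an autapomorphy, so it tells us nothing about relationships among taxa.
Only Bryoinus, Ornithensis, Pachyax, and Zygion show the derived state 'yes' for C3, supporting them as a clade.
C4: derived state 'yes' in Pachyax and Zygion only — synapomorphy for {Pachyax, Zygion}.
C5 (derived state 'yes') is unique to Ornithensis (autapomorphy; uninformative for grouping).
All ingroup taxa share the derived state 'yes' for C6; it defines the ingroup but does not resolve relationships within it.
Most parsimonious ingroup topology: (((Zygion,Pachyax),(Ornithensis,Bryoinus)),Microilis).
Zygion and Pachyax form a cherry on this tree, so they are sister taxa.

Pachyax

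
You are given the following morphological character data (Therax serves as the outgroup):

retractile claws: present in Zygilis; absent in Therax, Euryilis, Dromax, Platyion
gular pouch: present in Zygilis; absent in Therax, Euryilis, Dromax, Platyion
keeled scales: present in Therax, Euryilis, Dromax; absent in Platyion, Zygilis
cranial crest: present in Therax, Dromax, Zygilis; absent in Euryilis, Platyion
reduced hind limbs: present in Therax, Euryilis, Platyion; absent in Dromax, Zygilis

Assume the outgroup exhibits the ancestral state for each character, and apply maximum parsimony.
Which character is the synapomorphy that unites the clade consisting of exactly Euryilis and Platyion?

Character polarity is set by the outgroup: the derived state is whichever differs from the outgroup's state, so for keeled scales, cranial crest, reduced hind limbs the derived state is 'absent', and for the remaining characters it is 'present'.
retractile claws (derived state 'present') is unique to Zygilis (autapomorphy; uninformative for grouping).
gular pouch: derived state 'present' in Zygilis only — an autapomorphy, so it tells us nothing about relationships among taxa.
keeled scales (state 'absent') occurs in Platyion and Zygilis but conflicts with the nesting implied by the other characters — most parsimoniously interpreted as homoplasy.
cranial crest (derived state 'absent') is shared by Euryilis and Platyion — a synapomorphy uniting that clade.
reduced hind limbs (derived state 'absent') is shared by Dromax and Zygilis — a synapomorphy uniting that clade.
Most parsimonious ingroup topology: ((Euryilis,Platyion),(Dromax,Zygilis)).
The clade {Euryilis, Platyion} is supported by cranial crest: its derived state 'absent' occurs in exactly those taxa and in no other taxon (including the outgroup).

cranial crest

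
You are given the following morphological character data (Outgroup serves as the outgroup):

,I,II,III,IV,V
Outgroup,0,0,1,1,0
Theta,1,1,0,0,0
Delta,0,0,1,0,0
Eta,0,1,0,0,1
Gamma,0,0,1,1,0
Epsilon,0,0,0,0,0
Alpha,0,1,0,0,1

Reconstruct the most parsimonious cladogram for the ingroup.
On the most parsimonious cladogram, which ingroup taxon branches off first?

Gamma

Character polarity is set by the outgroup: the derived state is whichever differs from the outgroup's state, so for III, IV the derived state is '0', and for the remaining characters it is '1'.
I: derived state '1' in Theta only — an autapomorphy, so it tells us nothing about relationships among taxa.
II (derived state '1') is shared by Alpha, Eta, and Theta — a synapomorphy uniting that clade.
III (derived state '0') is shared by Alpha, Epsilon, Eta, and Theta — a synapomorphy uniting that clade.
IV (derived state '0') is shared by Alpha, Delta, Epsilon, Eta, and Theta — a synapomorphy uniting that clade.
V (derived state '1') is shared by Alpha and Eta — a synapomorphy uniting that clade.
Most parsimonious ingroup topology: ((((Theta,(Eta,Alpha)),Epsilon),Delta),Gamma).
Gamma is sister to the clade containing all other ingroup taxa, so it is the earliest-diverging (most basal) ingroup lineage.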